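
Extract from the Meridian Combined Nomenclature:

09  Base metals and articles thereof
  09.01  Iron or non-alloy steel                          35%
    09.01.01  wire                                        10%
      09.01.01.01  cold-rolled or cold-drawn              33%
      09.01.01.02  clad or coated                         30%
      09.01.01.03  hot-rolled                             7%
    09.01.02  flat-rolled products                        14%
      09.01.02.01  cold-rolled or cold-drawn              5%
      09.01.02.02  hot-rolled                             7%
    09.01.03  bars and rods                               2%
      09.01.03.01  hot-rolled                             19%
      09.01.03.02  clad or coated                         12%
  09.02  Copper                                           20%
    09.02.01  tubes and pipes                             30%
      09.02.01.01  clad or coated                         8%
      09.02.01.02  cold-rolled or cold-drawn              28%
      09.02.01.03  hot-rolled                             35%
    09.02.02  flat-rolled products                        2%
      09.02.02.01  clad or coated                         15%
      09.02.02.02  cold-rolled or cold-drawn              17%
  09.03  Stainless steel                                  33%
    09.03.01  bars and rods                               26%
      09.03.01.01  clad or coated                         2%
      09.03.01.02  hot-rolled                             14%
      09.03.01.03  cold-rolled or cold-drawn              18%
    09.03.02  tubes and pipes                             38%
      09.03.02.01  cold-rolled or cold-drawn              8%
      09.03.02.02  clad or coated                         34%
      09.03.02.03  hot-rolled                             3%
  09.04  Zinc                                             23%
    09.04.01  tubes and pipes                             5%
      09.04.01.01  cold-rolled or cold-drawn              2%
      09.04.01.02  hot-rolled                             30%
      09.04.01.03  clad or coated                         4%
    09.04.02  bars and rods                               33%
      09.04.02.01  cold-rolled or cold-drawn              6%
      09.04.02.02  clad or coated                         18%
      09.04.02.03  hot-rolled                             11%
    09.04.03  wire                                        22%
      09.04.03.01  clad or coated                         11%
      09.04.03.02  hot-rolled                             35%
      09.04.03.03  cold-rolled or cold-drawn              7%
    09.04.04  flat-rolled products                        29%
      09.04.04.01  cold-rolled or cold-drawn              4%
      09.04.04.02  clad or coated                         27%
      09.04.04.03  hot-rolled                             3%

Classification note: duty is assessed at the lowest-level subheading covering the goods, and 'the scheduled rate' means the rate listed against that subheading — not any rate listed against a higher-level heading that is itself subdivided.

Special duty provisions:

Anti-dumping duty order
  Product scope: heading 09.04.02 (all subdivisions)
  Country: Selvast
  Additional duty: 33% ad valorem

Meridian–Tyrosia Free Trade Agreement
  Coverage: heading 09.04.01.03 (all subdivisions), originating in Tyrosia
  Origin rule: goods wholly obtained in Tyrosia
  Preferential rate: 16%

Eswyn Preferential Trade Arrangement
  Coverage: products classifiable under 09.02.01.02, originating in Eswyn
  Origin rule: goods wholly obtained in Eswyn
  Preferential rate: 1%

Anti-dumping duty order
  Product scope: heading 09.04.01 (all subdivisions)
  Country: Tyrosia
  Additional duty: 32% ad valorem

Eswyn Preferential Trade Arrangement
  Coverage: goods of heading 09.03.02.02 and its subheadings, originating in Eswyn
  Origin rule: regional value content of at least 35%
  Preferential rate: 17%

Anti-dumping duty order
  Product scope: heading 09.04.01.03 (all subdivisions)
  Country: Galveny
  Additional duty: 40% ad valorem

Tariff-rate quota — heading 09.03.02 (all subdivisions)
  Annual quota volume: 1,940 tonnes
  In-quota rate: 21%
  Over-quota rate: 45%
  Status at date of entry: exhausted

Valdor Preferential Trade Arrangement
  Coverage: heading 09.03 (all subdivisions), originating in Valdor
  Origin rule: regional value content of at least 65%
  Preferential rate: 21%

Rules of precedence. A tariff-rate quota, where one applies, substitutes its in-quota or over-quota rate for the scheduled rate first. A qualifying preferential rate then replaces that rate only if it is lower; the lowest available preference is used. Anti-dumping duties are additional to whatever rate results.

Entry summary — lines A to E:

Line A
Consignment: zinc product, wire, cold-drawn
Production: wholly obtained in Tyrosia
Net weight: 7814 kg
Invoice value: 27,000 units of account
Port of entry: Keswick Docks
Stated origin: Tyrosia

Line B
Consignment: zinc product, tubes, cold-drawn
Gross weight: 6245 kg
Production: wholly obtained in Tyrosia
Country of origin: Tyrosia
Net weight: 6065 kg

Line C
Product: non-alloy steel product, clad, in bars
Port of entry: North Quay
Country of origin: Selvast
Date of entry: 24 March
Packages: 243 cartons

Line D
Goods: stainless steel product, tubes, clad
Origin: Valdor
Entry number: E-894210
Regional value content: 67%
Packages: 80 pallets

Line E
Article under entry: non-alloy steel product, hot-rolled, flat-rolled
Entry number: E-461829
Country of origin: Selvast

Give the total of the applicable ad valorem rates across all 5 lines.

Line A: zinc → 09.04; wire → 09.04.03; cold-drawn → 09.04.03.03. Scheduled 7%. Tyrosia agreement on 09.04.01.03: 09.04.03.03 not covered. → 7%.
Line B: zinc → 09.04; tubes → 09.04.01; cold-drawn → 09.04.01.01. Scheduled 2%. Tyrosia agreement on 09.04.01.03: 09.04.01.01 not covered; anti-dumping (Tyrosia, 09.04.01): +32%; total 2% + 32% = 34%. → 34%.
Line C: non-alloy steel → 09.01; in bars → 09.01.03; clad → 09.01.03.02. Scheduled 12%. No special measure applies. → 12%.
Line D: stainless steel → 09.03; tubes → 09.03.02; clad → 09.03.02.02. Scheduled 34%. quota on 09.03.02 exhausted → over-quota 45%; Valdor agreement on 09.03: RVC ≥ 65% → 21% available; preferential 21%. → 21%.
Line E: non-alloy steel → 09.01; flat-rolled → 09.01.02; hot-rolled → 09.01.02.02. Scheduled 7%. No special measure applies. → 7%.
Sum: 7% + 34% + 12% + 21% + 7% = 81%.

81%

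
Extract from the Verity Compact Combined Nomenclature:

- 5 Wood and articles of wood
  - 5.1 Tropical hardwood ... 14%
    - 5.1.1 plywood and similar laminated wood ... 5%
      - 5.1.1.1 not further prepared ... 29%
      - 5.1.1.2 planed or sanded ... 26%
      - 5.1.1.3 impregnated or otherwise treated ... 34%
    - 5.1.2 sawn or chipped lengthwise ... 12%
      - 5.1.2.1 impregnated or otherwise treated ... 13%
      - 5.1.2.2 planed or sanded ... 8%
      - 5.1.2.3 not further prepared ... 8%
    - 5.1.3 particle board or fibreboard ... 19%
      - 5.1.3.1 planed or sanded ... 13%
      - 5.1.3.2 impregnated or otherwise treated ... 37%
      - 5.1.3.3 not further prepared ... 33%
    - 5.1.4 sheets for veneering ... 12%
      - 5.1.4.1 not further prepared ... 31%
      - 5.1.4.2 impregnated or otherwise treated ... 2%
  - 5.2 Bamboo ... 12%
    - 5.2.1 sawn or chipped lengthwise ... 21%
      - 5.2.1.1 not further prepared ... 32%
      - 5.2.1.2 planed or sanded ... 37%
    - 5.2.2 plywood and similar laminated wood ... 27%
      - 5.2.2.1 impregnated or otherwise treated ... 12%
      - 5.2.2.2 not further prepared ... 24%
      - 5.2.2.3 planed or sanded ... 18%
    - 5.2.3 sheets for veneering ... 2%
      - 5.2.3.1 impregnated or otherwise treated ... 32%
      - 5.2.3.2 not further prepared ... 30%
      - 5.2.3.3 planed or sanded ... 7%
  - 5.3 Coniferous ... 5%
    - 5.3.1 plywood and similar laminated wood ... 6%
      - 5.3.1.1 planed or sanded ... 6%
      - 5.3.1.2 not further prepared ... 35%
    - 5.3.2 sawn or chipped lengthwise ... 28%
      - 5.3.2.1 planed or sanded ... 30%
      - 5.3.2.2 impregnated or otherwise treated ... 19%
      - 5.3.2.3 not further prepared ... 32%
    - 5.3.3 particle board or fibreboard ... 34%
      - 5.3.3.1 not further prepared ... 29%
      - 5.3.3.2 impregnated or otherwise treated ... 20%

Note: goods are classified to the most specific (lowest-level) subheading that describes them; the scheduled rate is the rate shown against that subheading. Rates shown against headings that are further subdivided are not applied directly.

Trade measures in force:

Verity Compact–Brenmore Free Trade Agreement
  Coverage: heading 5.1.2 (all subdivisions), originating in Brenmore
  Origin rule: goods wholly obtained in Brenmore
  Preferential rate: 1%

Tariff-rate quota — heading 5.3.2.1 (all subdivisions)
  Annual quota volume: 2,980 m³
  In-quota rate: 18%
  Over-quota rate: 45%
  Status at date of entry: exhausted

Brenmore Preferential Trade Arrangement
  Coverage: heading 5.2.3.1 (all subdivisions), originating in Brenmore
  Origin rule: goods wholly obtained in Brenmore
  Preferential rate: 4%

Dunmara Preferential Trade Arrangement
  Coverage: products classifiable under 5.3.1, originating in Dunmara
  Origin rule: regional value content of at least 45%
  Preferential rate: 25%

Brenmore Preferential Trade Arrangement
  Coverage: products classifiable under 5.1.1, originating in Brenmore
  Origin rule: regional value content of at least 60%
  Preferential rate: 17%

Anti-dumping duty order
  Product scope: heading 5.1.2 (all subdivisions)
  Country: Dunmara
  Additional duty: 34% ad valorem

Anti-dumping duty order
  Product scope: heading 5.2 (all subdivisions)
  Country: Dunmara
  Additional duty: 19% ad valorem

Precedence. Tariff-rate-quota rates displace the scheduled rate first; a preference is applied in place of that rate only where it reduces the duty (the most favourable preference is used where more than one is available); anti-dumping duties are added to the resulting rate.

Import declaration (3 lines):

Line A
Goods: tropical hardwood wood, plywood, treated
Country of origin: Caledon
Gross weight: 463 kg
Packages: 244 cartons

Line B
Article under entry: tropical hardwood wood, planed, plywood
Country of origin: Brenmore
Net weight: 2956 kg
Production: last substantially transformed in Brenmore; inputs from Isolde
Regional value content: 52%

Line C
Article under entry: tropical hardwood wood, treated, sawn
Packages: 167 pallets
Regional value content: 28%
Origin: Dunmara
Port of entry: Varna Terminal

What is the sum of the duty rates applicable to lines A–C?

107%

Line A: tropical hardwood → 5.1; plywood → 5.1.1; treated → 5.1.1.3. Scheduled 34%. No special measure applies. → 34%.
Line B: tropical hardwood → 5.1; plywood → 5.1.1; planed → 5.1.1.2. Scheduled 26%. Brenmore agreement on 5.1.2: 5.1.1.2 not covered; Brenmore agreement on 5.2.3.1: 5.1.1.2 not covered; Brenmore agreement on 5.1.1: RVC < 60%. → 26%.
Line C: tropical hardwood → 5.1; sawn → 5.1.2; treated → 5.1.2.1. Scheduled 13%. Dunmara agreement on 5.3.1: 5.1.2.1 not covered; anti-dumping (Dunmara, 5.1.2): +34%; total 13% + 34% = 47%. → 47%.
Sum: 34% + 26% + 47% = 107%.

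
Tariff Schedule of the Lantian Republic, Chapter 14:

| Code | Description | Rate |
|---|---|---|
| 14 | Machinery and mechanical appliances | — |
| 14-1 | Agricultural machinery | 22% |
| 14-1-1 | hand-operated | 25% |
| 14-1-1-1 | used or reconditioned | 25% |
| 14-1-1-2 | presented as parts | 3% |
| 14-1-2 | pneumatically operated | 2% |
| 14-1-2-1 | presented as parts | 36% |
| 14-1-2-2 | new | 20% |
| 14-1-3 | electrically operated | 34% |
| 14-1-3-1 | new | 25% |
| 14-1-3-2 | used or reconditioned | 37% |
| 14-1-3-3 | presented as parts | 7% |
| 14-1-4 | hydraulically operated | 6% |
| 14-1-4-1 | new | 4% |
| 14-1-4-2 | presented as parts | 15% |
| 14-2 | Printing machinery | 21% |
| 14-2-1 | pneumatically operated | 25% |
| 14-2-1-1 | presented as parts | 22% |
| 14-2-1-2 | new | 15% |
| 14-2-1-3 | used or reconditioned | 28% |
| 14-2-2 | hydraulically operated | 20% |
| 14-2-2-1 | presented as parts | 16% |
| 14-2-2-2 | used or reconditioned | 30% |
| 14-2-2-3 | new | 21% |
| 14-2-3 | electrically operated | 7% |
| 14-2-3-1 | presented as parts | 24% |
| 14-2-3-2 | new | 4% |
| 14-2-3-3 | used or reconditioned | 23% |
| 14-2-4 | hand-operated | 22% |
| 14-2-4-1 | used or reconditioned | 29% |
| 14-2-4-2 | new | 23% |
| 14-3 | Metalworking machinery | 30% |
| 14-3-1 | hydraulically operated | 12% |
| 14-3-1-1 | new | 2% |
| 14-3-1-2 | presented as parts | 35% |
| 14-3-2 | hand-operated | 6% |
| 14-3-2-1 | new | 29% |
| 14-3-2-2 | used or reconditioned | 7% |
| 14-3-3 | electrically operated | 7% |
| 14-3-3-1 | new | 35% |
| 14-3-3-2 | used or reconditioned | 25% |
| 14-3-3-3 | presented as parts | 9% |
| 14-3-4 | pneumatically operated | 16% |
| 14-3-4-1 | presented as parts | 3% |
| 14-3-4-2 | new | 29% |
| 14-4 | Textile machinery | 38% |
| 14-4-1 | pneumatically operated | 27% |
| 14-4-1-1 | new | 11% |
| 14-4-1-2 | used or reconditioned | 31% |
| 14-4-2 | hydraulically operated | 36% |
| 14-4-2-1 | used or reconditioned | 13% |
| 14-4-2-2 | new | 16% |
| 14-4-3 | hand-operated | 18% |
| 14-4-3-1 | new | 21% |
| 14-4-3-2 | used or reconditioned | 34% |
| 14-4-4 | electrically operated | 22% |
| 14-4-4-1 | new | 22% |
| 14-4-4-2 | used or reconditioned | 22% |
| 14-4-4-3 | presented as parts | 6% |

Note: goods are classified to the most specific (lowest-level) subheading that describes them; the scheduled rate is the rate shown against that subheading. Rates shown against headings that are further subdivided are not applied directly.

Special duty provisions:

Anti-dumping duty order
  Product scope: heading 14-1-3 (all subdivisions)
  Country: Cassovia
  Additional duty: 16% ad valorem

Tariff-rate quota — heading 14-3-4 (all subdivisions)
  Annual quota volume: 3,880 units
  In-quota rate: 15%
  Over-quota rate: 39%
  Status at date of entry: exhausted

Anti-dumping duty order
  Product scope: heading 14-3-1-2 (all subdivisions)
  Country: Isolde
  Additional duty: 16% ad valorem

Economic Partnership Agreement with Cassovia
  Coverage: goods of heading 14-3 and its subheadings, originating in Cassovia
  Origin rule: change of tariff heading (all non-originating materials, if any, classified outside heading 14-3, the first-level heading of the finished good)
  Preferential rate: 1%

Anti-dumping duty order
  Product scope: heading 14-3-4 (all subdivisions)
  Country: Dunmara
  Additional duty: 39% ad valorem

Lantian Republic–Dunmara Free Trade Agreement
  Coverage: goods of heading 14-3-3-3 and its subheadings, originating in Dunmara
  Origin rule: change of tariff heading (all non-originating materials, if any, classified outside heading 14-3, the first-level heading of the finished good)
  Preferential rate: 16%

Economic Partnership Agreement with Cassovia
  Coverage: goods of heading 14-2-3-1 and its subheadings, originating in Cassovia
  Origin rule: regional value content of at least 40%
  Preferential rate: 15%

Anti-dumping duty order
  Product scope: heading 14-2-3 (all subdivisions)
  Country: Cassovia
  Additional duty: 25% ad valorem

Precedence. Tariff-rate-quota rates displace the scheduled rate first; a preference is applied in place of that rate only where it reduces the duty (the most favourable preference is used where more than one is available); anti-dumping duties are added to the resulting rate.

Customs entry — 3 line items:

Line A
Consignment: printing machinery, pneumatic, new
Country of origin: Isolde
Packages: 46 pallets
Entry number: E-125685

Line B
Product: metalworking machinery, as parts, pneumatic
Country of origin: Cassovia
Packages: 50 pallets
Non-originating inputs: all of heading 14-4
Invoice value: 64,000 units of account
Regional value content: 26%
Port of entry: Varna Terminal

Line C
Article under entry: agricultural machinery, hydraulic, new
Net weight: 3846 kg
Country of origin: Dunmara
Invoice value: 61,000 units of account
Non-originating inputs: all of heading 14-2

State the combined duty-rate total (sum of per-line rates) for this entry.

20%

Line A: printing → 14-2; pneumatic → 14-2-1; new → 14-2-1-2. Scheduled 15%. No special measure applies. → 15%.
Line B: metalworking → 14-3; pneumatic → 14-3-4; as parts → 14-3-4-1. Scheduled 3%. quota on 14-3-4 exhausted → over-quota 39%; Cassovia agreement on 14-3: CTH met → 1% available; Cassovia agreement on 14-2-3-1: 14-3-4-1 not covered; preferential 1%. → 1%.
Line C: agricultural → 14-1; hydraulic → 14-1-4; new → 14-1-4-1. Scheduled 4%. Dunmara agreement on 14-3-3-3: 14-1-4-1 not covered. → 4%.
Sum: 15% + 1% + 4% = 20%.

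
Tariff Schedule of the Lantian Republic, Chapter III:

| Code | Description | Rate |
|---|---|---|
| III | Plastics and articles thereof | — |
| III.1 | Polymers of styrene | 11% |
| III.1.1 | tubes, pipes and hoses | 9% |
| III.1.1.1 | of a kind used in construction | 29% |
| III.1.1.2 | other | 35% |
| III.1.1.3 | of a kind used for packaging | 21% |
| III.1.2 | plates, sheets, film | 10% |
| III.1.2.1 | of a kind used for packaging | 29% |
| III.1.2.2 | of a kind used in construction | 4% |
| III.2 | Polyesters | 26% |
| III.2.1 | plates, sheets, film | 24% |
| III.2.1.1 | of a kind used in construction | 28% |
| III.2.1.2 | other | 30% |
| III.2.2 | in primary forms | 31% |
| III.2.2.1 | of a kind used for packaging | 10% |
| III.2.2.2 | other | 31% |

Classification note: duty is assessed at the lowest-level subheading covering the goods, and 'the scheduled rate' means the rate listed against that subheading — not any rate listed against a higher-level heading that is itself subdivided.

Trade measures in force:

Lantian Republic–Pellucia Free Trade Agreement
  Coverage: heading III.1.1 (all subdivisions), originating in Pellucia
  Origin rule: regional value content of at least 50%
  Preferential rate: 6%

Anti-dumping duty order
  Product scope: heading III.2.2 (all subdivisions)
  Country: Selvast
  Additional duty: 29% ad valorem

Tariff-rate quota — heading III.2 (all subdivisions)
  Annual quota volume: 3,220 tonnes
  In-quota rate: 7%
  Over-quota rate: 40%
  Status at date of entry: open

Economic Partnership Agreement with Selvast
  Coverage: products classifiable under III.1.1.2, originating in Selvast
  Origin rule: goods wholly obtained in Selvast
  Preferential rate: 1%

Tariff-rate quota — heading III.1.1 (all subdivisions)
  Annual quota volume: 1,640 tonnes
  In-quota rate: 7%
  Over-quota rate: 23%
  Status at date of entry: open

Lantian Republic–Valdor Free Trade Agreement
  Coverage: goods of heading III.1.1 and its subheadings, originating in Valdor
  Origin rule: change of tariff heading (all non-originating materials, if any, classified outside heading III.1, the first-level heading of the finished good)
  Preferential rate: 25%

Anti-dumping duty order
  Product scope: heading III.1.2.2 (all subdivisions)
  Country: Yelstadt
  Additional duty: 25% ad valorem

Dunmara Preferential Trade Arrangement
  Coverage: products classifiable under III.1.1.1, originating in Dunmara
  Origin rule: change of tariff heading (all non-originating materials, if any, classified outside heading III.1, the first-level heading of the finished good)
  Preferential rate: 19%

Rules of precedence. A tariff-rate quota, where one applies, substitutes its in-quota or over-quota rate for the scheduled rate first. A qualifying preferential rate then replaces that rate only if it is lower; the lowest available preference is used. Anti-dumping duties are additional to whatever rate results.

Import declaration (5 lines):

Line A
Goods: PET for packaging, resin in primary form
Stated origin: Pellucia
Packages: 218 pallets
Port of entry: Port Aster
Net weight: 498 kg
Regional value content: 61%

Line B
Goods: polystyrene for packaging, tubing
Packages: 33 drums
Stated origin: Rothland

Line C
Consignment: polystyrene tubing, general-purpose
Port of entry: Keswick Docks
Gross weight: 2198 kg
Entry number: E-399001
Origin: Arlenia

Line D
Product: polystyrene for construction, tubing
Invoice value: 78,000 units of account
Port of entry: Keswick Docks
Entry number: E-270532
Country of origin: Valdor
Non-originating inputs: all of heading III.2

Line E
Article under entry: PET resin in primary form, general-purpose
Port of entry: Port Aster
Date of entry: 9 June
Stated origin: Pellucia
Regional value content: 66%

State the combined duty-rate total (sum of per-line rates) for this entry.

Line A: PET → III.2; resin in primary form → III.2.2; for packaging → III.2.2.1. Scheduled 10%. quota on III.2 open → in-quota 7%; Pellucia agreement on III.1.1: III.2.2.1 not covered. → 7%.
Line B: polystyrene → III.1; tubing → III.1.1; for packaging → III.1.1.3. Scheduled 21%. quota on III.1.1 open → in-quota 7%. → 7%.
Line C: polystyrene → III.1; tubing → III.1.1; general-purpose → III.1.1.2. Scheduled 35%. quota on III.1.1 open → in-quota 7%. → 7%.
Line D: polystyrene → III.1; tubing → III.1.1; for construction → III.1.1.1. Scheduled 29%. quota on III.1.1 open → in-quota 7%; Valdor agreement on III.1.1: CTH met → 25% available; preference 25% not lower than 7% → no reduction. → 7%.
Line E: PET → III.2; resin in primary form → III.2.2; general-purpose → III.2.2.2. Scheduled 31%. quota on III.2 open → in-quota 7%; Pellucia agreement on III.1.1: III.2.2.2 not covered. → 7%.
Sum: 7% + 7% + 7% + 7% + 7% = 35%.

35%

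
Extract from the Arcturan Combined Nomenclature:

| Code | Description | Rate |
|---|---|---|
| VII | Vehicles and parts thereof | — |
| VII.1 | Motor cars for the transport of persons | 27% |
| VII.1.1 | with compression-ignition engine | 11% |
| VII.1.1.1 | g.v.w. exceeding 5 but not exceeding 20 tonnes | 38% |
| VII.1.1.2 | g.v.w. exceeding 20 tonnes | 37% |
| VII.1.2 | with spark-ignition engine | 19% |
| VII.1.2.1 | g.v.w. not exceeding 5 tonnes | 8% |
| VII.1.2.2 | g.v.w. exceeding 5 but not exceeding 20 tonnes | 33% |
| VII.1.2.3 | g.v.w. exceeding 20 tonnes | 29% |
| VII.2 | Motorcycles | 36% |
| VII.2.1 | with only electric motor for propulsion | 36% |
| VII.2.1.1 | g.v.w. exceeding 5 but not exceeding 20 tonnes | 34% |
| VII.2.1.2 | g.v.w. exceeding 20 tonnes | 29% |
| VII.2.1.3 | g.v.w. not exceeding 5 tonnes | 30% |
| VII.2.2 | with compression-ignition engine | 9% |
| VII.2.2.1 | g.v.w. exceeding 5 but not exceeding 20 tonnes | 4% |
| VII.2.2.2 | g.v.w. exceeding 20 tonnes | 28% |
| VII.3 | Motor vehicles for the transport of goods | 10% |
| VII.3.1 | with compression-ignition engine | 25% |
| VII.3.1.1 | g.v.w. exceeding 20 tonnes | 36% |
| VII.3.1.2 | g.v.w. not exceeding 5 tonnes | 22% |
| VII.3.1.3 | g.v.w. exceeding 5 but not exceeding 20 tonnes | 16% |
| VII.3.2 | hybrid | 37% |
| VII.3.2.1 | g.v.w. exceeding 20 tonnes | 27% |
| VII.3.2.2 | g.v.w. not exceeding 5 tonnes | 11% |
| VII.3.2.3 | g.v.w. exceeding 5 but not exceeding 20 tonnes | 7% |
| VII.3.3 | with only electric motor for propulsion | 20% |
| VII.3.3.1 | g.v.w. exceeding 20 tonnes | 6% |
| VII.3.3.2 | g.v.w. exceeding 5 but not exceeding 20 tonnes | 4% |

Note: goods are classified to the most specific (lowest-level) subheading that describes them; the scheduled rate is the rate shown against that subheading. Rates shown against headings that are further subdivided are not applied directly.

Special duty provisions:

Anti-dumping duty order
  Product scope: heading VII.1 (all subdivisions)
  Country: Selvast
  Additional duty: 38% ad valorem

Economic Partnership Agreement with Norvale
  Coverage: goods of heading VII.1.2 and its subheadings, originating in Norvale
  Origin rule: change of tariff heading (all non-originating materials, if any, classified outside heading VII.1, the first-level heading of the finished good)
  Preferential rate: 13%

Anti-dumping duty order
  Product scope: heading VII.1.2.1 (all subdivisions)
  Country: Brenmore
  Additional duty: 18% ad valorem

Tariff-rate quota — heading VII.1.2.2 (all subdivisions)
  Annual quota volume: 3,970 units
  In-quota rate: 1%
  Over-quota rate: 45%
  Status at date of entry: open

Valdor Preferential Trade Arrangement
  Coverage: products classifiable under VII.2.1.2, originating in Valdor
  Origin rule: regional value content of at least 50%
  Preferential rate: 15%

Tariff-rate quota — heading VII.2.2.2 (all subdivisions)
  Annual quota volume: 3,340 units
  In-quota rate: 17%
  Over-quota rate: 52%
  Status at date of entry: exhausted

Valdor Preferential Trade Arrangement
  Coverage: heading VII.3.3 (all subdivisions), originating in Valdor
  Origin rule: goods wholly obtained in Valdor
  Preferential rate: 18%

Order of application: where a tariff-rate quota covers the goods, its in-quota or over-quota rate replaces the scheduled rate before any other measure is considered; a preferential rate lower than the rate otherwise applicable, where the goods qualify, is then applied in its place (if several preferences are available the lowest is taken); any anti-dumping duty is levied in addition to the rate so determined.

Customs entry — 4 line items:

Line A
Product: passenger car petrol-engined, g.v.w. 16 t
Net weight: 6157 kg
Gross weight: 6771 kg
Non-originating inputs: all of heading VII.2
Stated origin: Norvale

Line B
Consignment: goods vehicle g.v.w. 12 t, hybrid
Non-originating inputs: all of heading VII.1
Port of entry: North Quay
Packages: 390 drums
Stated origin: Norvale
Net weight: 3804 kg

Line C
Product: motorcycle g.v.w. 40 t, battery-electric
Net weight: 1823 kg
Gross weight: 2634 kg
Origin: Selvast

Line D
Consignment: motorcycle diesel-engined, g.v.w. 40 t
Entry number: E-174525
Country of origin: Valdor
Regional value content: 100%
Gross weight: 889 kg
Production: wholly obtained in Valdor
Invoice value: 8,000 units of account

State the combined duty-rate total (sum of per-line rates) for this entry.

Line A: passenger car → VII.1; petrol-engined → VII.1.2; g.v.w. 16 t → VII.1.2.2. Scheduled 33%. quota on VII.1.2.2 open → in-quota 1%; Norvale agreement on VII.1.2: CTH met → 13% available; preference 13% not lower than 1% → no reduction. → 1%.
Line B: goods vehicle → VII.3; hybrid → VII.3.2; g.v.w. 12 t → VII.3.2.3. Scheduled 7%. Norvale agreement on VII.1.2: VII.3.2.3 not covered. → 7%.
Line C: motorcycle → VII.2; battery-electric → VII.2.1; g.v.w. 40 t → VII.2.1.2. Scheduled 29%. No special measure applies. → 29%.
Line D: motorcycle → VII.2; diesel-engined → VII.2.2; g.v.w. 40 t → VII.2.2.2. Scheduled 28%. quota on VII.2.2.2 exhausted → over-quota 52%; Valdor agreement on VII.2.1.2: VII.2.2.2 not covered; Valdor agreement on VII.3.3: VII.2.2.2 not covered. → 52%.
Sum: 1% + 7% + 29% + 52% = 89%.

89%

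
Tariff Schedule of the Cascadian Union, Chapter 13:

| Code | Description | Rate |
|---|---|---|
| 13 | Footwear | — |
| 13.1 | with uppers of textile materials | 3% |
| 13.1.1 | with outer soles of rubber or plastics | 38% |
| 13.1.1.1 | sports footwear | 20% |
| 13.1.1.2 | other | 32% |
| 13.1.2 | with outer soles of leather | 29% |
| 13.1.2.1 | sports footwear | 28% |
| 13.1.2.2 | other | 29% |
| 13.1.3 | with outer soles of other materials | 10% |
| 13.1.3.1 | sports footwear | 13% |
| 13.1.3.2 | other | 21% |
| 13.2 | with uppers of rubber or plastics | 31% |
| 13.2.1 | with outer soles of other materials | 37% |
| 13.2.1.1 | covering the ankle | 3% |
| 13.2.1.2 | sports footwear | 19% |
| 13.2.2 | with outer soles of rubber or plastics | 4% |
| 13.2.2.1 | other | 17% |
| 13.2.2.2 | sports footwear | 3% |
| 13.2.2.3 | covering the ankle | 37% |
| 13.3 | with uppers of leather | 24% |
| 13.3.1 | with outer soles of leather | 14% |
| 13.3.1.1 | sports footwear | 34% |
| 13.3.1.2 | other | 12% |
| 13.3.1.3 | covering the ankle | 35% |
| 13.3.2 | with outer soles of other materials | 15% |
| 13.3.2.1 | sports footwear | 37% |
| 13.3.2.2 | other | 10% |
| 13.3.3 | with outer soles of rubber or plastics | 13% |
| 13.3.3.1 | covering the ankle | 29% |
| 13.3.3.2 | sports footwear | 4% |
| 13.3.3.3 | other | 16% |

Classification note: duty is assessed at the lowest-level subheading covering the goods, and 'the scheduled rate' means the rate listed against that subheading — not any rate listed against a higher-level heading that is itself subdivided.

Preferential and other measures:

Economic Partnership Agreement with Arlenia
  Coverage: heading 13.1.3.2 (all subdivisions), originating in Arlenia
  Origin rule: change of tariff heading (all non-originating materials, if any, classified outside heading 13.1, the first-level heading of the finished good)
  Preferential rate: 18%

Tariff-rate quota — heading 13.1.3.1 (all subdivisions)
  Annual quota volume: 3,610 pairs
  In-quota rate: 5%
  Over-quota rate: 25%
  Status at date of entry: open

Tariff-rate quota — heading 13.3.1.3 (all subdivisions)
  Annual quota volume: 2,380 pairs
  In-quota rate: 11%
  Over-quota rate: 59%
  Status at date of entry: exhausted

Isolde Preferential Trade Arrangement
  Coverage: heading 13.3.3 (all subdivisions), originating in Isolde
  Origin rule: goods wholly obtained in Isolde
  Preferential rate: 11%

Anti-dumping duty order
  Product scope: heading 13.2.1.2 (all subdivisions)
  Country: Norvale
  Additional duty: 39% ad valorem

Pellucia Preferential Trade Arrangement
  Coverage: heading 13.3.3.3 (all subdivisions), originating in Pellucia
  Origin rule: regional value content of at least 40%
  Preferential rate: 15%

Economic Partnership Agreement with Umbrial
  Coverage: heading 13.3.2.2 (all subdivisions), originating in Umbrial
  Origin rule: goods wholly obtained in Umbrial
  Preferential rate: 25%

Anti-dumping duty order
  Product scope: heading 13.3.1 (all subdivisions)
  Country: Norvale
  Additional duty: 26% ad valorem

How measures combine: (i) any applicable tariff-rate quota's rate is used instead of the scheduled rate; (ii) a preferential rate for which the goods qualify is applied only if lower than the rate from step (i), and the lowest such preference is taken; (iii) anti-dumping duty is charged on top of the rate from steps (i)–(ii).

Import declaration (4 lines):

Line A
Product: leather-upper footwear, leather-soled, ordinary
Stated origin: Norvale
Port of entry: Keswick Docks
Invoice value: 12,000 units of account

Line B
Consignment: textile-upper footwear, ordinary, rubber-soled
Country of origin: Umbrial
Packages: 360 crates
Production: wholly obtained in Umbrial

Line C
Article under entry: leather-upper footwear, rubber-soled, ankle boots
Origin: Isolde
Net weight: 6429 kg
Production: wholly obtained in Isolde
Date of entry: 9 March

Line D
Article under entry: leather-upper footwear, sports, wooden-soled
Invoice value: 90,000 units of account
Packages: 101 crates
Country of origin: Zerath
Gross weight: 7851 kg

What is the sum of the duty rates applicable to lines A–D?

118%

Line A: leather-upper → 13.3; leather-soled → 13.3.1; ordinary → 13.3.1.2. Scheduled 12%. anti-dumping (Norvale, 13.3.1): +26%; total 12% + 26% = 38%. → 38%.
Line B: textile-upper → 13.1; rubber-soled → 13.1.1; ordinary → 13.1.1.2. Scheduled 32%. Umbrial agreement on 13.3.2.2: 13.1.1.2 not covered. → 32%.
Line C: leather-upper → 13.3; rubber-soled → 13.3.3; ankle boots → 13.3.3.1. Scheduled 29%. Isolde agreement on 13.3.3: wholly obtained → 11% available; preferential 11%. → 11%.
Line D: leather-upper → 13.3; wooden-soled → 13.3.2; sports → 13.3.2.1. Scheduled 37%. No special measure applies. → 37%.
Sum: 38% + 32% + 11% + 37% = 118%.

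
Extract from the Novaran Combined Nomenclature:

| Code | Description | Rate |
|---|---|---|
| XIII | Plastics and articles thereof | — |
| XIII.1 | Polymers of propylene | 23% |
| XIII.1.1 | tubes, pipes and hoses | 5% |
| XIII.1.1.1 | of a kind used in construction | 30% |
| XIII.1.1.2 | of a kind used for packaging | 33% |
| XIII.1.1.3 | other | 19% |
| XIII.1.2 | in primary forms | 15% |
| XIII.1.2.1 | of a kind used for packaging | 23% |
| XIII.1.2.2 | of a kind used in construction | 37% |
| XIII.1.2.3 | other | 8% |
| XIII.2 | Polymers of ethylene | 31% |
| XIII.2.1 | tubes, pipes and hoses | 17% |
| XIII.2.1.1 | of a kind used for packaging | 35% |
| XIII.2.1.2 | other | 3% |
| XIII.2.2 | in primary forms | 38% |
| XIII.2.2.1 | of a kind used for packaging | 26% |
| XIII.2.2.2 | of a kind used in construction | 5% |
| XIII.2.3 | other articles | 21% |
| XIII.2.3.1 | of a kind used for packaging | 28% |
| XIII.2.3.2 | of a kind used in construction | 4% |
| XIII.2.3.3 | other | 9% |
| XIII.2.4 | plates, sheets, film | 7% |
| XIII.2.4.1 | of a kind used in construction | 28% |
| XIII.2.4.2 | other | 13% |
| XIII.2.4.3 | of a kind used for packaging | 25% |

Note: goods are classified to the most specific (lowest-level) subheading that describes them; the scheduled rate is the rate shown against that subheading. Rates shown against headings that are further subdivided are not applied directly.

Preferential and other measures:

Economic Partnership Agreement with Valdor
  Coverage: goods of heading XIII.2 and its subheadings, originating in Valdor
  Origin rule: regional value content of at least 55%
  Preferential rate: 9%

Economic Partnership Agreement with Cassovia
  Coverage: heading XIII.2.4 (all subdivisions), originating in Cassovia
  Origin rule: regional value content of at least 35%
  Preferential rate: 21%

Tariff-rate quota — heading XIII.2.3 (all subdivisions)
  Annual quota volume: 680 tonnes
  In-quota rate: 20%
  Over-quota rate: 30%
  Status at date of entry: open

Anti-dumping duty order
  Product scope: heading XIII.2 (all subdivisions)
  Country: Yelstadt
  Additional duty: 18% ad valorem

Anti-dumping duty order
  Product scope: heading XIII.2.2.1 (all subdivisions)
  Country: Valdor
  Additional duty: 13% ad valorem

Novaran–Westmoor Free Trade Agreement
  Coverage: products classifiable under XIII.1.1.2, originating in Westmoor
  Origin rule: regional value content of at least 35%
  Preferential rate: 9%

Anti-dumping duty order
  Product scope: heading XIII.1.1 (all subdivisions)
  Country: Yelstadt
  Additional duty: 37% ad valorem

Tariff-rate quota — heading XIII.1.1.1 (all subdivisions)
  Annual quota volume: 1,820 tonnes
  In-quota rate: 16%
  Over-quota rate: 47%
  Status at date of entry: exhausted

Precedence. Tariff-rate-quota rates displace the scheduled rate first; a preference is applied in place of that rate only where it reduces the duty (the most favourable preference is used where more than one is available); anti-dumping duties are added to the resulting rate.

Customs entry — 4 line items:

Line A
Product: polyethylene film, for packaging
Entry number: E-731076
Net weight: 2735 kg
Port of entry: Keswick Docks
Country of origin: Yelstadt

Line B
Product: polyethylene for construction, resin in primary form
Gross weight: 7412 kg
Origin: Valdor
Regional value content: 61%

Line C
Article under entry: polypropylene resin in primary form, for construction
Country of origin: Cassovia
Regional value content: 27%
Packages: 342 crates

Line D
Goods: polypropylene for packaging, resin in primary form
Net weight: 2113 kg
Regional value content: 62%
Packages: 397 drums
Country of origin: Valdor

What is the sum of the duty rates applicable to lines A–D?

108%

Line A: polyethylene → XIII.2; film → XIII.2.4; for packaging → XIII.2.4.3. Scheduled 25%. anti-dumping (Yelstadt, XIII.2): +18%; total 25% + 18% = 43%. → 43%.
Line B: polyethylene → XIII.2; resin in primary form → XIII.2.2; for construction → XIII.2.2.2. Scheduled 5%. Valdor agreement on XIII.2: RVC ≥ 55% → 9% available; preference 9% not lower than 5% → no reduction. → 5%.
Line C: polypropylene → XIII.1; resin in primary form → XIII.1.2; for construction → XIII.1.2.2. Scheduled 37%. Cassovia agreement on XIII.2.4: XIII.1.2.2 not covered. → 37%.
Line D: polypropylene → XIII.1; resin in primary form → XIII.1.2; for packaging → XIII.1.2.1. Scheduled 23%. Valdor agreement on XIII.2: XIII.1.2.1 not covered. → 23%.
Sum: 43% + 5% + 37% + 23% = 108%.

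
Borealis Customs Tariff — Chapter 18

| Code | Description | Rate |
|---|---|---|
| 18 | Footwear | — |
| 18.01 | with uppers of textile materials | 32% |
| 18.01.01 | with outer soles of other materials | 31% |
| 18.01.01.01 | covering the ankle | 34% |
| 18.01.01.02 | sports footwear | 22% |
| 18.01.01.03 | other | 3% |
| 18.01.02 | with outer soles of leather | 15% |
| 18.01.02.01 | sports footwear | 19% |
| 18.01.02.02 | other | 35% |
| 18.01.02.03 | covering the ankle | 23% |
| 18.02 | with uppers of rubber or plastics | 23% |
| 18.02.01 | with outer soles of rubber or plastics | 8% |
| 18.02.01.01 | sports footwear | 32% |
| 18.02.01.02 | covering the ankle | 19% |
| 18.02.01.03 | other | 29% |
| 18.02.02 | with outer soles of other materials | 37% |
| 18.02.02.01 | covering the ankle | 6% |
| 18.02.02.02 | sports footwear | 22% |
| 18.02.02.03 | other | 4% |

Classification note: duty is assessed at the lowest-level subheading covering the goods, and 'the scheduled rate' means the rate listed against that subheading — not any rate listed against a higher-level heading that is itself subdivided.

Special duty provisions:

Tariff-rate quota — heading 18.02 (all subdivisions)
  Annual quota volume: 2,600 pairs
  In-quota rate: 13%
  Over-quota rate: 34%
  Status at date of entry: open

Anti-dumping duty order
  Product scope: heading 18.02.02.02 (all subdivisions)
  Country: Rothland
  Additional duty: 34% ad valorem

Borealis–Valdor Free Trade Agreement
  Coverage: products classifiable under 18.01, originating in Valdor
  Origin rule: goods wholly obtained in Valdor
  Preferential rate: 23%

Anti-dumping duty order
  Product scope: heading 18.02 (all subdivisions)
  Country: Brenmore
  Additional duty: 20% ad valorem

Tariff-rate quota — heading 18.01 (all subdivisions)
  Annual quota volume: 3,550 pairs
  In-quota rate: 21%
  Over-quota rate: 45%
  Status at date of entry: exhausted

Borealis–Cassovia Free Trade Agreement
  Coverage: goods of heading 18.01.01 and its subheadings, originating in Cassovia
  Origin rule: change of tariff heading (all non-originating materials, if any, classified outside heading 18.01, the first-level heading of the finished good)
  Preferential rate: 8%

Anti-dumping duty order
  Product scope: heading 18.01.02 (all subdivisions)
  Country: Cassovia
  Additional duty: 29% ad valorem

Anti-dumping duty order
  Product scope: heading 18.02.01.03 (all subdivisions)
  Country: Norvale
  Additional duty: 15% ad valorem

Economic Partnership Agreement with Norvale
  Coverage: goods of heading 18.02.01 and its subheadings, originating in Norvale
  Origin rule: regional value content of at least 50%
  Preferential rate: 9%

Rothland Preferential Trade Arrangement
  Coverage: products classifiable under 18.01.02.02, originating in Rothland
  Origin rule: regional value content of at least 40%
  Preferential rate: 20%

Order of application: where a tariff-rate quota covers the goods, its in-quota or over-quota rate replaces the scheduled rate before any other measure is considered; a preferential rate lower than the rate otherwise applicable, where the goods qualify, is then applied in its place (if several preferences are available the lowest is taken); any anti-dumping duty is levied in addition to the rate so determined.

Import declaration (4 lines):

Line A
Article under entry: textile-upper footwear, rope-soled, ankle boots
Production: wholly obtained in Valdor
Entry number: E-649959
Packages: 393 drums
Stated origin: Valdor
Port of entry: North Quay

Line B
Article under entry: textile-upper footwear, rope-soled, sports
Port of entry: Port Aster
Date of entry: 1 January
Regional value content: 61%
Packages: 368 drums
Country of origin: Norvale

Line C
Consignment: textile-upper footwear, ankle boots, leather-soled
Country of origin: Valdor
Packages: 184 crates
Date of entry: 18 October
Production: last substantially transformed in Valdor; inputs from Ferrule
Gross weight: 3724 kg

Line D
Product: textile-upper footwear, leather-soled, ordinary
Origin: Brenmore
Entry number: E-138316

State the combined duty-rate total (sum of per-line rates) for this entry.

Line A: textile-upper → 18.01; rope-soled → 18.01.01; ankle boots → 18.01.01.01. Scheduled 34%. quota on 18.01 exhausted → over-quota 45%; Valdor agreement on 18.01: wholly obtained → 23% available; preferential 23%. → 23%.
Line B: textile-upper → 18.01; rope-soled → 18.01.01; sports → 18.01.01.02. Scheduled 22%. quota on 18.01 exhausted → over-quota 45%; Norvale agreement on 18.02.01: 18.01.01.02 not covered. → 45%.
Line C: textile-upper → 18.01; leather-soled → 18.01.02; ankle boots → 18.01.02.03. Scheduled 23%. quota on 18.01 exhausted → over-quota 45%; Valdor agreement on 18.01: not wholly obtained. → 45%.
Line D: textile-upper → 18.01; leather-soled → 18.01.02; ordinary → 18.01.02.02. Scheduled 35%. quota on 18.01 exhausted → over-quota 45%. → 45%.
Sum: 23% + 45% + 45% + 45% = 158%.

158%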